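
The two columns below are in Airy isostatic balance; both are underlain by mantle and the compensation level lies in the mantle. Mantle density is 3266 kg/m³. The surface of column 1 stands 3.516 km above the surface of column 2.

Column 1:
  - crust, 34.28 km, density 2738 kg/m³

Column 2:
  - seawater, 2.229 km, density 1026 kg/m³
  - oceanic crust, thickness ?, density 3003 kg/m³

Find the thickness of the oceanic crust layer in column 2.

Take the compensation level at the base of the deeper column (depth z_c below the surface of column 1) and equate Σ ρ_i t_i down to z_c; mantle fills any gap and the z_c terms cancel.
Column 1: 34.28×2738 + (z_c − 34.28)×3266
Column 2: 3.516×0 + 2.229×1026 + x×3003 + (z_c − 3.516 − 2.229 − x)×3266
The z_c×3266 term appears on both sides and cancels. Collect the known terms of each column as K = Σ(ρt)_known − 3266 × (depth of known layers): K_1 = 93858.64 − 3266×34.28 = −18099.84; K_2 = 2286.954 − 3266×(3.516 + 2.229) = −16476.216.
Balance: K_1 = K_2 − x×(3266 − 3003), so x = (K_2 − K_1)/(3266 − 3003) = 1623.62/263 = 6.17 km.

6.17 km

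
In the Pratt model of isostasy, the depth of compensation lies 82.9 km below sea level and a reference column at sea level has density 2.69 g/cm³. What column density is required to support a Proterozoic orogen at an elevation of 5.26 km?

Pratt balance: ρ_ref D = ρ (D + h).
ρ = ρ_ref D/(D + h) = 2.69 × 82.9 km/(82.9 km + 5.26 km) = 2.53 g/cm³.

2.53 g/cm³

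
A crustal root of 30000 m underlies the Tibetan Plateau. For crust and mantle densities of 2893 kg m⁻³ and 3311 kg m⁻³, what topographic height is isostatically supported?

For local isostatic compensation: ρ_c h = (ρ_m − ρ_c) r.
h = r (ρ_m − ρ_c) / ρ_c = 30000 m × (3311 − 2893) / 2893 = 4330 m.

4330 m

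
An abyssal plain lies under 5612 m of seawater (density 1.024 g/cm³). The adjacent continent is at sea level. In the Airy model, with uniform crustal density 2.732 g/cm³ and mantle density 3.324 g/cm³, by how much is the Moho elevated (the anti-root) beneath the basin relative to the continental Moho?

By Archimedes' principle applied to the lithosphere: replacing crust with seawater at the top is compensated by replacing crust with mantle at the base: d (ρ_c − ρ_w) = a (ρ_m − ρ_c).
a = d (ρ_c − ρ_w)/(ρ_m − ρ_c) = 5612 m × 1.708/0.592 = 16200 m.

16200 m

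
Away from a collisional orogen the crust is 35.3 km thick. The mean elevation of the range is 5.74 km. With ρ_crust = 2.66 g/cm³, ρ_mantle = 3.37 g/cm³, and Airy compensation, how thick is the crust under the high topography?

Root depth r = h ρ_c / (ρ_m − ρ_c) = 5.74 km × 2.66 / 0.71 = 21.5 km.
Total thickness = T + h + r = 35.3 km + 5.74 km + 21.5 km = 62.5 km.

62.5 km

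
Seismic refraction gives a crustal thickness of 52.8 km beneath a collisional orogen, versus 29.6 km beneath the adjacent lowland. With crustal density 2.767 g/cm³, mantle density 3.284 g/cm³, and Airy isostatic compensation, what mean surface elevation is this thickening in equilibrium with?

Excess crust Δ = 52.8 km − 29.6 km = 23.2 km, split between elevation h and root r with h + r = Δ.
Airy balance ρ_c h = (ρ_m − ρ_c) r gives r = h ρ_c/(ρ_m − ρ_c), so h (1 + ρ_c/(ρ_m − ρ_c)) = Δ, i.e. h = Δ (ρ_m − ρ_c)/ρ_m.
h = 23.2 km × 0.517/3.284 = 3.65 km.

3.65 km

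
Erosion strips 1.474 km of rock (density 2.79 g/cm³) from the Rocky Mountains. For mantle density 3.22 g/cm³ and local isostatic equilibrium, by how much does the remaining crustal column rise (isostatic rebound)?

Unloading: uplift u = e ρ_c/ρ_m = 1.474 km × 2.79/3.22 = 1.28 km.

1.28 km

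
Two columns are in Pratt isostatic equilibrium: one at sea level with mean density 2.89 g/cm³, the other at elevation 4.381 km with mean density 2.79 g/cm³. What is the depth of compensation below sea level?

ρ_ref D = ρ (D + h) → D (ρ_ref − ρ) = ρ h.
D = ρ h/(ρ_ref − ρ) = 2.79 × 4.381 km/(2.89 − 2.79) = 122 km.

122 km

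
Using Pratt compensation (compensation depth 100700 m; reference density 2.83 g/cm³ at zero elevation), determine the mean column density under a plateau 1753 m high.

2.78 g/cm³

Pratt balance: ρ_ref D = ρ (D + h).
ρ = ρ_ref D/(D + h) = 2.83 × 100700 m/(100700 m + 1753 m) = 2.78 g/cm³.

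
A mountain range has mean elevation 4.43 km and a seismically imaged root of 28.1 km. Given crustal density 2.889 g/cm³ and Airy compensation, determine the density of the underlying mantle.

Airy balance: ρ_c h = (ρ_m − ρ_c) r → ρ_m = ρ_c (1 + h/r).
ρ_m = 2.889 × (1 + 4.43 km/28.1 km) = 3.34 g/cm³.

3.34 g/cm³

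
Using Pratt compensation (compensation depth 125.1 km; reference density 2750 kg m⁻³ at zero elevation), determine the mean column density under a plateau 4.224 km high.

Pratt balance: ρ_ref D = ρ (D + h).
ρ = ρ_ref D/(D + h) = 2750 × 125.1 km/(125.1 km + 4.224 km) = 2660 kg m⁻³.

2660 kg m⁻³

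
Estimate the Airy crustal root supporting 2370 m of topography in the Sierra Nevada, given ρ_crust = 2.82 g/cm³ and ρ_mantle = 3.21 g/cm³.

17100 m

By Archimedes' principle applied to the lithosphere: the weight of the topography is balanced by the buoyancy of the root, ρ_c h = (ρ_m − ρ_c) r.
r = h · ρ_c / (ρ_m − ρ_c) = 2370 m × 2.82 / (3.21 − 2.82) = 17100 m.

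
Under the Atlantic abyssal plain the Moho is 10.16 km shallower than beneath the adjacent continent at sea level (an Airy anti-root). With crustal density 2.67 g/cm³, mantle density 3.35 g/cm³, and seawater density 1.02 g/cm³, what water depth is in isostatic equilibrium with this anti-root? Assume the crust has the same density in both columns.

Replacing a thickness d of crust by seawater at the top must be balanced by replacing crust with mantle at the base: d (ρ_c − ρ_w) = a (ρ_m − ρ_c).
d = a (ρ_m − ρ_c)/(ρ_c − ρ_w) = 10.16 km × 0.68/1.65 = 4.19 km.

4.19 km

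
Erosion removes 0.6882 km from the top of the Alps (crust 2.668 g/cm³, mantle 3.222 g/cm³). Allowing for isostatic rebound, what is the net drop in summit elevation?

0.118 km

Rebound u = e ρ_c/ρ_m = 0.6882 km × 2.668/3.222 = 0.5699 km.
Net surface drop = e − u = 0.6882 km − 0.5699 km = e (ρ_m − ρ_c)/ρ_m = 0.118 km.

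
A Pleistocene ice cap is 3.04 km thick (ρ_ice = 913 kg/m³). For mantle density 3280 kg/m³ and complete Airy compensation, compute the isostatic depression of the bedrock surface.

In Airy isostatic equilibrium: the ice load ρ_ice t is balanced by mantle displaced below, ρ_m s.
s = t ρ_ice / ρ_m = 3.04 km × 913/3280 = 0.846 km.

0.846 km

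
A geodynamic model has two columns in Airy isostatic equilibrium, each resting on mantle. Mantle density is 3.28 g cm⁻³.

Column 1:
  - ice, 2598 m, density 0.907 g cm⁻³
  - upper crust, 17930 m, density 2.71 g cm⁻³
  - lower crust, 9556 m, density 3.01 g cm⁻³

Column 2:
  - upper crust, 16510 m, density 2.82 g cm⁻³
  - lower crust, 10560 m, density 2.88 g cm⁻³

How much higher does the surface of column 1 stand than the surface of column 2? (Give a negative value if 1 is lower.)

2180 m

For any compensation level in the mantle, the mantle terms cancel and isostasy reduces to e = (Σt_1 − Σt_2) − (Σ(ρt)_1 − Σ(ρt)_2) / ρ_m.
Σt_1 = 30084 m; Σt_2 = 27070 m; Σ(ρt)_1 = 79710.246; Σ(ρt)_2 = 76971 (in m·g cm⁻³).
e = (30084 − 27070) − (79710.246 − 76971) / 3.28 = 2180 m.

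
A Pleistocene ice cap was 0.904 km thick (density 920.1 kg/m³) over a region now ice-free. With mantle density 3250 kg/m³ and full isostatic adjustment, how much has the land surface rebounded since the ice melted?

0.256 km

Removing the load lets mantle flow back in; uplift u satisfies ρ_ice t = ρ_m u.
u = t ρ_ice/ρ_m = 0.904 km × 920.1/3250 = 0.256 km.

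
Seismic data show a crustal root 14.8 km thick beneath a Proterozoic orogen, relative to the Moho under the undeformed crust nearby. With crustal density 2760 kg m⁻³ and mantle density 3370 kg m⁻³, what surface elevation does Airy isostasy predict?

Balancing pressure at the compensation depth: ρ_c h = (ρ_m − ρ_c) r.
h = r (ρ_m − ρ_c) / ρ_c = 14.8 km × (3370 − 2760) / 2760 = 3.27 km.

3.27 km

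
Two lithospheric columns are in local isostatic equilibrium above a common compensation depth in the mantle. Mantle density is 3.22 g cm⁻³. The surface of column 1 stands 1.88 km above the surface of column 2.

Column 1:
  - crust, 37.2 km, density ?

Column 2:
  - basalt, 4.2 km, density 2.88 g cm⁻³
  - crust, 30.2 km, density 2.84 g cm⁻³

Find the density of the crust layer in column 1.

Take the compensation level at the base of the deeper column (depth z_c below the surface of column 1) and equate Σ ρ_i t_i down to z_c; mantle fills any gap and the z_c terms cancel.
Column 1: 37.2×ρ + (z_c − 37.2)×3.22
Column 2: 1.88×0 + 4.2×2.88 + 30.2×2.84 + (z_c − 1.88 − 34.4)×3.22
The z_c×3.22 term appears on both sides and cancels. Collect the known terms of each column as K = Σ(ρt)_known − 3.22 × (depth of known layers): K_1 = 0 − 3.22×37.2 = −119.784; K_2 = 97.864 − 3.22×(1.88 + 34.4) = −18.9576.
Balance: K_1 + 37.2×ρ = K_2, so ρ = (K_2 − K_1)/37.2 = 100.826/37.2 = 2.71 g cm⁻³.

2.71 g cm⁻³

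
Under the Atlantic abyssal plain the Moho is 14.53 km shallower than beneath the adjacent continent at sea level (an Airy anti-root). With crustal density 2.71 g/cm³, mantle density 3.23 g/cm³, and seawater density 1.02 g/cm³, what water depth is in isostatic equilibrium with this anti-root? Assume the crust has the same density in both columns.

Replacing a thickness d of crust by seawater at the top must be balanced by replacing crust with mantle at the base: d (ρ_c − ρ_w) = a (ρ_m − ρ_c).
d = a (ρ_m − ρ_c)/(ρ_c − ρ_w) = 14.53 km × 0.52/1.69 = 4.47 km.

4.47 km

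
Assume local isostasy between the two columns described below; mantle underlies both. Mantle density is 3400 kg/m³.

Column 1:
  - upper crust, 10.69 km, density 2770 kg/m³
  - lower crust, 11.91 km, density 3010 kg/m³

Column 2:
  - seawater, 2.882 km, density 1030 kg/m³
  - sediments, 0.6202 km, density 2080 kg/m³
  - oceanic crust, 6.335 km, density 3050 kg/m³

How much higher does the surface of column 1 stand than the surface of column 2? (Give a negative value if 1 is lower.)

0.445 km

For any compensation level in the mantle, the mantle terms cancel and isostasy reduces to e = (Σt_1 − Σt_2) − (Σ(ρt)_1 − Σ(ρt)_2) / ρ_m.
Σt_1 = 22.6 km; Σt_2 = 9.8372 km; Σ(ρt)_1 = 65460.4; Σ(ρt)_2 = 23580.226 (in km·kg/m³).
e = (22.6 − 9.8372) − (65460.4 − 23580.226) / 3400 = 0.445 km.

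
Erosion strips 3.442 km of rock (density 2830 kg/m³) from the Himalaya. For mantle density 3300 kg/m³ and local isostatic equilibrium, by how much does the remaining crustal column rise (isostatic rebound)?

Unloading: uplift u = e ρ_c/ρ_m = 3.442 km × 2830/3300 = 2.95 km.

2.95 km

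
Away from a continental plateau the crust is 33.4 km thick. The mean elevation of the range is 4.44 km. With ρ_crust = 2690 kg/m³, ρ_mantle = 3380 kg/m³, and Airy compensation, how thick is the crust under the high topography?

55.1 km

Root depth r = h ρ_c / (ρ_m − ρ_c) = 4.44 km × 2690 / 690 = 17.31 km.
Total thickness = T + h + r = 33.4 km + 4.44 km + 17.31 km = 55.1 km.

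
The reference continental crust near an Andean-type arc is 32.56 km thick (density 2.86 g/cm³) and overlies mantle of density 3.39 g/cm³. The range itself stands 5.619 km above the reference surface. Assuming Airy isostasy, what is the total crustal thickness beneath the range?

Root depth r = h ρ_c / (ρ_m − ρ_c) = 5.619 km × 2.86 / 0.53 = 30.32 km.
Total thickness = T + h + r = 32.56 km + 5.619 km + 30.32 km = 68.5 km.

68.5 km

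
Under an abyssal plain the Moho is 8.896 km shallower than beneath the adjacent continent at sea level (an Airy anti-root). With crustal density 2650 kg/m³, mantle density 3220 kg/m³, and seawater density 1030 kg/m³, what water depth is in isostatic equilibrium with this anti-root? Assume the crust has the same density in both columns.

3.13 km

Replacing a thickness d of crust by seawater at the top must be balanced by replacing crust with mantle at the base: d (ρ_c − ρ_w) = a (ρ_m − ρ_c).
d = a (ρ_m − ρ_c)/(ρ_c − ρ_w) = 8.896 km × 570/1620 = 3.13 km.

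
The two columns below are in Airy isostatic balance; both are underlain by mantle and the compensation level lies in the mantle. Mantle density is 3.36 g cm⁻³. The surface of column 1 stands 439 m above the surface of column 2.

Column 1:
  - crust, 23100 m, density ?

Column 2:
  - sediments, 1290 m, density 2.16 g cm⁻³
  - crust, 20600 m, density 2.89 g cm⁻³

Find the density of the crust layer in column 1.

Take the compensation level at the base of the deeper column (depth z_c below the surface of column 1) and equate Σ ρ_i t_i down to z_c; mantle fills any gap and the z_c terms cancel.
Column 1: 23100×ρ + (z_c − 23100)×3.36
Column 2: 439×0 + 1290×2.16 + 20600×2.89 + (z_c − 439 − 21890)×3.36
The z_c×3.36 term appears on both sides and cancels. Collect the known terms of each column as K = Σ(ρt)_known − 3.36 × (depth of known layers): K_1 = 0 − 3.36×23100 = −77616; K_2 = 62320.4 − 3.36×(439 + 21890) = −12705.04.
Balance: K_1 + 23100×ρ = K_2, so ρ = (K_2 − K_1)/23100 = 64911/23100 = 2.81 g cm⁻³.

2.81 g cm⁻³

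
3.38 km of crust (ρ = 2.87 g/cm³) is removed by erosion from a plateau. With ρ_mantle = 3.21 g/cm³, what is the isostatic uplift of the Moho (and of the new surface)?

3.02 km

Unloading: uplift u = e ρ_c/ρ_m = 3.38 km × 2.87/3.21 = 3.02 km.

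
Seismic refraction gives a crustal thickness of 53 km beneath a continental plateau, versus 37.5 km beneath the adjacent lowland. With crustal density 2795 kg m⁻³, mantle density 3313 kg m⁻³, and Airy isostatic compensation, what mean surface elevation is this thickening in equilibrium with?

2.42 km

Excess crust Δ = 53 km − 37.5 km = 15.5 km, split between elevation h and root r with h + r = Δ.
Airy balance ρ_c h = (ρ_m − ρ_c) r gives r = h ρ_c/(ρ_m − ρ_c), so h (1 + ρ_c/(ρ_m − ρ_c)) = Δ, i.e. h = Δ (ρ_m − ρ_c)/ρ_m.
h = 15.5 km × 518/3313 = 2.42 km.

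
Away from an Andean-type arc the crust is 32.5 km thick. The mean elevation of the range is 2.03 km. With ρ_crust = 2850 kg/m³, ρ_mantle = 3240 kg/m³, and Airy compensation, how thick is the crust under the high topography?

Root depth r = h ρ_c / (ρ_m − ρ_c) = 2.03 km × 2850 / 390 = 14.83 km.
Total thickness = T + h + r = 32.5 km + 2.03 km + 14.83 km = 49.4 km.

49.4 km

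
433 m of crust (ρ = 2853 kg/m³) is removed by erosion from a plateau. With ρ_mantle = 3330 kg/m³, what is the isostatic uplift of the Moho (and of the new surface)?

371 m

Unloading: uplift u = e ρ_c/ρ_m = 433 m × 2853/3330 = 371 m.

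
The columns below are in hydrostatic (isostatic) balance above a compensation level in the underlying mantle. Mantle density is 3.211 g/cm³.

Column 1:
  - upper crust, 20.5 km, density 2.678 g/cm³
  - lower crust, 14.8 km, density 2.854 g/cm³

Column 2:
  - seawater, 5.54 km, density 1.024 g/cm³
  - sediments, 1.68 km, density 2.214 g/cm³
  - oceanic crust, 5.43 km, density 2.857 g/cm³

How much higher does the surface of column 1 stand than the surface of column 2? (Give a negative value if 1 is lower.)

0.155 km

For any compensation level in the mantle, the mantle terms cancel and isostasy reduces to e = (Σt_1 − Σt_2) − (Σ(ρt)_1 − Σ(ρt)_2) / ρ_m.
Σt_1 = 35.3 km; Σt_2 = 12.65 km; Σ(ρt)_1 = 97.1382; Σ(ρt)_2 = 24.90599 (in km·g/cm³).
e = (35.3 − 12.65) − (97.1382 − 24.90599) / 3.211 = 0.155 km.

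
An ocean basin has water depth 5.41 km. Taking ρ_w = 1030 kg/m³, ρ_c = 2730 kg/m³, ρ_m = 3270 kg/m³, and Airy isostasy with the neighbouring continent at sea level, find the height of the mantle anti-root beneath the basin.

17 km

By Archimedes' principle applied to the lithosphere: replacing crust with seawater at the top is compensated by replacing crust with mantle at the base: d (ρ_c − ρ_w) = a (ρ_m − ρ_c).
a = d (ρ_c − ρ_w)/(ρ_m − ρ_c) = 5.41 km × 1700/540 = 17 km.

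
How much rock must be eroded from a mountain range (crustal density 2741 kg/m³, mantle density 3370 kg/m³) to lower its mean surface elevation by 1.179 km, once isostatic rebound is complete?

6.32 km

Net drop Δ = e − u = e − e ρ_c/ρ_m = e (ρ_m − ρ_c)/ρ_m.
e = Δ ρ_m/(ρ_m − ρ_c) = 1.179 km × 3370/629 = 6.32 km.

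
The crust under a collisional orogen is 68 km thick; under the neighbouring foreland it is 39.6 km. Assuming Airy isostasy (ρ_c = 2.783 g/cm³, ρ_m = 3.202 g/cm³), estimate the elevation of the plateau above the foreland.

Excess crust Δ = 68 km − 39.6 km = 28.4 km, split between elevation h and root r with h + r = Δ.
Airy balance ρ_c h = (ρ_m − ρ_c) r gives r = h ρ_c/(ρ_m − ρ_c), so h (1 + ρ_c/(ρ_m − ρ_c)) = Δ, i.e. h = Δ (ρ_m − ρ_c)/ρ_m.
h = 28.4 km × 0.419/3.202 = 3.72 km.

3.72 km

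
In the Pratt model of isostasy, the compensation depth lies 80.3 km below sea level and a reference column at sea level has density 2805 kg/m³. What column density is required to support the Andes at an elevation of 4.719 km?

Pratt balance: ρ_ref D = ρ (D + h).
ρ = ρ_ref D/(D + h) = 2805 × 80.3 km/(80.3 km + 4.719 km) = 2650 kg/m³.

2650 kg/m³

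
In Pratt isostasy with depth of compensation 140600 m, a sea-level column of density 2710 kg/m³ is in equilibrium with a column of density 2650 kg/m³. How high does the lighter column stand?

ρ_ref D = ρ (D + h) → h = D (ρ_ref − ρ)/ρ.
h = 140600 m × (2710 − 2650)/2650 = 3180 m.

3180 m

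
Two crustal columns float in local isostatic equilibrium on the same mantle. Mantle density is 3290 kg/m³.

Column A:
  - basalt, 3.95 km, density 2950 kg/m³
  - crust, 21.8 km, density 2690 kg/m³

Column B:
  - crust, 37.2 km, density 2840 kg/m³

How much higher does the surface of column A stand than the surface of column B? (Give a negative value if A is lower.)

For any compensation level in the mantle, the mantle terms cancel and isostasy reduces to e = (Σt_A − Σt_B) − (Σ(ρt)_A − Σ(ρt)_B) / ρ_m.
Σt_A = 25.75 km; Σt_B = 37.2 km; Σ(ρt)_A = 70294.5; Σ(ρt)_B = 105648 (in km·kg/m³).
e = (25.75 − 37.2) − (70294.5 − 105648) / 3290 = −0.704 km.

−0.704 km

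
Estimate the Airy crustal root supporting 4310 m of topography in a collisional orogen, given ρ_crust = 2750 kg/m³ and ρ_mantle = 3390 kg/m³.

18500 m

For local isostatic compensation: the weight of the topography is balanced by the buoyancy of the root, ρ_c h = (ρ_m − ρ_c) r.
r = h · ρ_c / (ρ_m − ρ_c) = 4310 m × 2750 / (3390 − 2750) = 18500 m.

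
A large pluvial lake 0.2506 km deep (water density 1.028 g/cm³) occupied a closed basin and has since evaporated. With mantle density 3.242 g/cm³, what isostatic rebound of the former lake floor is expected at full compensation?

0.0795 km

u = d ρ_w/ρ_m = 0.2506 km × 1.028/3.242 = 0.0795 km.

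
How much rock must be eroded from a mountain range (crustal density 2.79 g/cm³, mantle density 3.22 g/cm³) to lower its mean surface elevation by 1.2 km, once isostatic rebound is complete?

Net drop Δ = e − u = e − e ρ_c/ρ_m = e (ρ_m − ρ_c)/ρ_m.
e = Δ ρ_m/(ρ_m − ρ_c) = 1.2 km × 3.22/0.43 = 8.99 km.

8.99 km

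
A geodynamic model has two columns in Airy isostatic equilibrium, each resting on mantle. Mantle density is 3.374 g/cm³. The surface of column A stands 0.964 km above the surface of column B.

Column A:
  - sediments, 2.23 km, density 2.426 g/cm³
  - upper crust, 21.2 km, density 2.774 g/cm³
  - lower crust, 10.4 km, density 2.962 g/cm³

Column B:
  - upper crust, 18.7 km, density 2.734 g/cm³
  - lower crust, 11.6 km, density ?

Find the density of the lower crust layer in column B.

Take the compensation level at the base of the deeper column (depth z_c below the surface of column A) and equate Σ ρ_i t_i down to z_c; mantle fills any gap and the z_c terms cancel.
Column A: 2.23×2.426 + 21.2×2.774 + 10.4×2.962 + (z_c − 33.83)×3.374
Column B: 0.964×0 + 18.7×2.734 + 11.6×ρ + (z_c − 0.964 − 30.3)×3.374
The z_c×3.374 term appears on both sides and cancels. Collect the known terms of each column as K = Σ(ρt)_known − 3.374 × (depth of known layers): K_A = 95.02358 − 3.374×33.83 = −19.11884; K_B = 51.1258 − 3.374×(0.964 + 30.3) = −54.358936.
Balance: K_A = K_B + 11.6×ρ, so ρ = (K_A − K_B)/11.6 = 35.2401/11.6 = 3.04 g/cm³.

3.04 g/cm³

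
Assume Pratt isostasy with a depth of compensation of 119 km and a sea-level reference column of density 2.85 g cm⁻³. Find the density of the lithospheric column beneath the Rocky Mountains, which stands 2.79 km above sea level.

Pratt balance: ρ_ref D = ρ (D + h).
ρ = ρ_ref D/(D + h) = 2.85 × 119 km/(119 km + 2.79 km) = 2.78 g cm⁻³.

2.78 g cm⁻³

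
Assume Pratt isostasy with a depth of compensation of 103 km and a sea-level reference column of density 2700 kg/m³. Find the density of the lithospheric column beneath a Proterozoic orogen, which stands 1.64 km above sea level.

Pratt balance: ρ_ref D = ρ (D + h).
ρ = ρ_ref D/(D + h) = 2700 × 103 km/(103 km + 1.64 km) = 2660 kg/m³.

2660 kg/m³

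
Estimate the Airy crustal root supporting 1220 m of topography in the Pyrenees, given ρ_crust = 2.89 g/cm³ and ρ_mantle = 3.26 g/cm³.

For local isostatic compensation: the weight of the topography is balanced by the buoyancy of the root, ρ_c h = (ρ_m − ρ_c) r.
r = h · ρ_c / (ρ_m − ρ_c) = 1220 m × 2.89 / (3.26 − 2.89) = 9530 m.

9530 m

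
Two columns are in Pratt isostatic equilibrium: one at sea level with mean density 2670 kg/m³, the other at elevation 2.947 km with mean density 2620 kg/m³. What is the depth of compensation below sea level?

ρ_ref D = ρ (D + h) → D (ρ_ref − ρ) = ρ h.
D = ρ h/(ρ_ref − ρ) = 2620 × 2.947 km/(2670 − 2620) = 154 km.

154 km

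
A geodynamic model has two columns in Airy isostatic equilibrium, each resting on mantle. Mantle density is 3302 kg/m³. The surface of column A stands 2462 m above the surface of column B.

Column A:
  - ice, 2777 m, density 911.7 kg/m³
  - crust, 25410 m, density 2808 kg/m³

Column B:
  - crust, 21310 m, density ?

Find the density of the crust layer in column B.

2780 kg/m³

Take the compensation level at the base of the deeper column (depth z_c below the surface of column A) and equate Σ ρ_i t_i down to z_c; mantle fills any gap and the z_c terms cancel.
Column A: 2777×911.7 + 25410×2808 + (z_c − 28187)×3302
Column B: 2462×0 + 21310×ρ + (z_c − 2462 − 21310)×3302
The z_c×3302 term appears on both sides and cancels. Collect the known terms of each column as K = Σ(ρt)_known − 3302 × (depth of known layers): K_A = 73883070.9 − 3302×28187 = −19190403.1; K_B = 0 − 3302×(2462 + 21310) = −78495144.
Balance: K_A = K_B + 21310×ρ, so ρ = (K_A − K_B)/21310 = 59304700/21310 = 2780 kg/m³.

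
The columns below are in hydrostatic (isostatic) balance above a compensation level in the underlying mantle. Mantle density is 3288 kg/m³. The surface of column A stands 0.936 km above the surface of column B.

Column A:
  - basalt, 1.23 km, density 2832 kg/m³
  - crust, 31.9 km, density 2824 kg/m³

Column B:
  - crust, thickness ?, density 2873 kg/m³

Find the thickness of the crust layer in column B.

29.6 km

Take the compensation level at the base of the deeper column (depth z_c below the surface of column A) and equate Σ ρ_i t_i down to z_c; mantle fills any gap and the z_c terms cancel.
Column A: 1.23×2832 + 31.9×2824 + (z_c − 33.13)×3288
Column B: 0.936×0 + x×2873 + (z_c − 0.936 − 0 − x)×3288
The z_c×3288 term appears on both sides and cancels. Collect the known terms of each column as K = Σ(ρt)_known − 3288 × (depth of known layers): K_A = 93568.96 − 3288×33.13 = −15362.48; K_B = 0 − 3288×(0.936 + 0) = −3077.568.
Balance: K_A = K_B − x×(3288 − 2873), so x = (K_B − K_A)/(3288 − 2873) = 12284.9/415 = 29.6 km.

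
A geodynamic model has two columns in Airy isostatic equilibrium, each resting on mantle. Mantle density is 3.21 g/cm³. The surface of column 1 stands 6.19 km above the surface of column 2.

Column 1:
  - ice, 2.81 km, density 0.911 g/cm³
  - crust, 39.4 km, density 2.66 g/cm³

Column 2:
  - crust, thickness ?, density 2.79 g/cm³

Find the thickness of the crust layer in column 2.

Take the compensation level at the base of the deeper column (depth z_c below the surface of column 1) and equate Σ ρ_i t_i down to z_c; mantle fills any gap and the z_c terms cancel.
Column 1: 2.81×0.911 + 39.4×2.66 + (z_c − 42.21)×3.21
Column 2: 6.19×0 + x×2.79 + (z_c − 6.19 − 0 − x)×3.21
The z_c×3.21 term appears on both sides and cancels. Collect the known terms of each column as K = Σ(ρt)_known − 3.21 × (depth of known layers): K_1 = 107.36391 − 3.21×42.21 = −28.13019; K_2 = 0 − 3.21×(6.19 + 0) = −19.8699.
Balance: K_1 = K_2 − x×(3.21 − 2.79), so x = (K_2 − K_1)/(3.21 − 2.79) = 8.26029/0.42 = 19.7 km.

19.7 km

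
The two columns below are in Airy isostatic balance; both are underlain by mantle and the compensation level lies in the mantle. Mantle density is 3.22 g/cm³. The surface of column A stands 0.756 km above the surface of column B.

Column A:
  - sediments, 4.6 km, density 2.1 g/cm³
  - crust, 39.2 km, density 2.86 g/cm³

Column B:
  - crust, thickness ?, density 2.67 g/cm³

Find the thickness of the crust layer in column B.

30.6 km

Take the compensation level at the base of the deeper column (depth z_c below the surface of column A) and equate Σ ρ_i t_i down to z_c; mantle fills any gap and the z_c terms cancel.
Column A: 4.6×2.1 + 39.2×2.86 + (z_c − 43.8)×3.22
Column B: 0.756×0 + x×2.67 + (z_c − 0.756 − 0 − x)×3.22
The z_c×3.22 term appears on both sides and cancels. Collect the known terms of each column as K = Σ(ρt)_known − 3.22 × (depth of known layers): K_A = 121.772 − 3.22×43.8 = −19.264; K_B = 0 − 3.22×(0.756 + 0) = −2.43432.
Balance: K_A = K_B − x×(3.22 − 2.67), so x = (K_B − K_A)/(3.22 − 2.67) = 16.8297/0.55 = 30.6 km.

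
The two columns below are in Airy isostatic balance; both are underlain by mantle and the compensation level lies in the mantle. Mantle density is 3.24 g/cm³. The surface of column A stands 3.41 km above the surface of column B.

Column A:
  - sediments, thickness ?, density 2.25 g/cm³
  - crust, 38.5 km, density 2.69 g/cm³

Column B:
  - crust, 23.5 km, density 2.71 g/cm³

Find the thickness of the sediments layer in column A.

2.35 km

Take the compensation level at the base of the deeper column (depth z_c below the surface of column A) and equate Σ ρ_i t_i down to z_c; mantle fills any gap and the z_c terms cancel.
Column A: x×2.25 + 38.5×2.69 + (z_c − 38.5 − x)×3.24
Column B: 3.41×0 + 23.5×2.71 + (z_c − 3.41 − 23.5)×3.24
The z_c×3.24 term appears on both sides and cancels. Collect the known terms of each column as K = Σ(ρt)_known − 3.24 × (depth of known layers): K_A = 103.565 − 3.24×38.5 = −21.175; K_B = 63.685 − 3.24×(3.41 + 23.5) = −23.5034.
Balance: K_A − x×(3.24 − 2.25) = K_B, so x = (K_A − K_B)/(3.24 − 2.25) = 2.3284/0.99 = 2.35 km.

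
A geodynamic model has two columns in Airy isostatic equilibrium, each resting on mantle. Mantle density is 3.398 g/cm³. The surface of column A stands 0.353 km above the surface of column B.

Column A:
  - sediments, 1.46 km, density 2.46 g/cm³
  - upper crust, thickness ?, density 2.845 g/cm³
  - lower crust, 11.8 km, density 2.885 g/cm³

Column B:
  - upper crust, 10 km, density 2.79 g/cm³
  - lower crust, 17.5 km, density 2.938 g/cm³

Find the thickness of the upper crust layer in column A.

14.3 km

Take the compensation level at the base of the deeper column (depth z_c below the surface of column A) and equate Σ ρ_i t_i down to z_c; mantle fills any gap and the z_c terms cancel.
Column A: 1.46×2.46 + x×2.845 + 11.8×2.885 + (z_c − 13.26 − x)×3.398
Column B: 0.353×0 + 10×2.79 + 17.5×2.938 + (z_c − 0.353 − 27.5)×3.398
The z_c×3.398 term appears on both sides and cancels. Collect the known terms of each column as K = Σ(ρt)_known − 3.398 × (depth of known layers): K_A = 37.6346 − 3.398×13.26 = −7.42288; K_B = 79.315 − 3.398×(0.353 + 27.5) = −15.329494.
Balance: K_A − x×(3.398 − 2.845) = K_B, so x = (K_A − K_B)/(3.398 − 2.845) = 7.90661/0.553 = 14.3 km.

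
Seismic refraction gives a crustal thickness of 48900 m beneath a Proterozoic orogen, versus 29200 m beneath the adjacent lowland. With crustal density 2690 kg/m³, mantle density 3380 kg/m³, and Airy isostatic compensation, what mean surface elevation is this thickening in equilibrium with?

4020 m

Excess crust Δ = 48900 m − 29200 m = 19700 m, split between elevation h and root r with h + r = Δ.
Airy balance ρ_c h = (ρ_m − ρ_c) r gives r = h ρ_c/(ρ_m − ρ_c), so h (1 + ρ_c/(ρ_m − ρ_c)) = Δ, i.e. h = Δ (ρ_m − ρ_c)/ρ_m.
h = 19700 m × 690/3380 = 4020 m.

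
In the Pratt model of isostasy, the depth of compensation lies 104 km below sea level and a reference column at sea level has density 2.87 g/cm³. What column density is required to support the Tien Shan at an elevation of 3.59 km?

2.77 g/cm³

Pratt balance: ρ_ref D = ρ (D + h).
ρ = ρ_ref D/(D + h) = 2.87 × 104 km/(104 km + 3.59 km) = 2.77 g/cm³.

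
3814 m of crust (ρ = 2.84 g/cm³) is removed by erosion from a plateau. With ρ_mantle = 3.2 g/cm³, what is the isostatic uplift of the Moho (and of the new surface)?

Unloading: uplift u = e ρ_c/ρ_m = 3814 m × 2.84/3.2 = 3380 m.

3380 m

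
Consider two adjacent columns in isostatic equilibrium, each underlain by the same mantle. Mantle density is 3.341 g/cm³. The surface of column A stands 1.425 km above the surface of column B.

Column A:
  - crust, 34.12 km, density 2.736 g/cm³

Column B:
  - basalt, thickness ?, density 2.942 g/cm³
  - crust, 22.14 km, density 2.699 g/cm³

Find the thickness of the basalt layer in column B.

4.18 km

Take the compensation level at the base of the deeper column (depth z_c below the surface of column A) and equate Σ ρ_i t_i down to z_c; mantle fills any gap and the z_c terms cancel.
Column A: 34.12×2.736 + (z_c − 34.12)×3.341
Column B: 1.425×0 + x×2.942 + 22.14×2.699 + (z_c − 1.425 − 22.14 − x)×3.341
The z_c×3.341 term appears on both sides and cancels. Collect the known terms of each column as K = Σ(ρt)_known − 3.341 × (depth of known layers): K_A = 93.35232 − 3.341×34.12 = −20.6426; K_B = 59.75586 − 3.341×(1.425 + 22.14) = −18.974805.
Balance: K_A = K_B − x×(3.341 − 2.942), so x = (K_B − K_A)/(3.341 − 2.942) = 1.66779/0.399 = 4.18 km.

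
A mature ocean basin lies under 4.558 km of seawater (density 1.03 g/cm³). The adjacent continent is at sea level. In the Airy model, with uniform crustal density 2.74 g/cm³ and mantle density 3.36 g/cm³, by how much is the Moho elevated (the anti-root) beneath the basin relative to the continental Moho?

12.6 km

For local isostatic compensation: replacing crust with seawater at the top is compensated by replacing crust with mantle at the base: d (ρ_c − ρ_w) = a (ρ_m − ρ_c).
a = d (ρ_c − ρ_w)/(ρ_m − ρ_c) = 4.558 km × 1.71/0.62 = 12.6 km.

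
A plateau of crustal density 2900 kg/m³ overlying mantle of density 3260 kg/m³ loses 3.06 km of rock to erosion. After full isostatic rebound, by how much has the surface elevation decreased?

Rebound u = e ρ_c/ρ_m = 3.06 km × 2900/3260 = 2.722 km.
Net surface drop = e − u = 3.06 km − 2.722 km = e (ρ_m − ρ_c)/ρ_m = 0.338 km.

0.338 km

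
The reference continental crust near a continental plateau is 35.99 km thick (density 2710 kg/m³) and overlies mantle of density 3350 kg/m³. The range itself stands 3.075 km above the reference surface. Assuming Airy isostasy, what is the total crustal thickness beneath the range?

Root depth r = h ρ_c / (ρ_m − ρ_c) = 3.075 km × 2710 / 640 = 13.02 km.
Total thickness = T + h + r = 35.99 km + 3.075 km + 13.02 km = 52.1 km.

52.1 km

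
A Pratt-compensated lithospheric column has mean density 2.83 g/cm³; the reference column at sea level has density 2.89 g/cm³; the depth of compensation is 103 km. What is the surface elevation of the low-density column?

2.18 km

ρ_ref D = ρ (D + h) → h = D (ρ_ref − ρ)/ρ.
h = 103 km × (2.89 − 2.83)/2.83 = 2.18 km.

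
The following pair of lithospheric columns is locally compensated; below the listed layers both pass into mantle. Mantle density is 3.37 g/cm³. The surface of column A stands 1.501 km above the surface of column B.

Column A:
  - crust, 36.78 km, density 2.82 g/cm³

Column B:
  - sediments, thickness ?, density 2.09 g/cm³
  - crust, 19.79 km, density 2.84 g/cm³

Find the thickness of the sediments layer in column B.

3.66 km

Take the compensation level at the base of the deeper column (depth z_c below the surface of column A) and equate Σ ρ_i t_i down to z_c; mantle fills any gap and the z_c terms cancel.
Column A: 36.78×2.82 + (z_c − 36.78)×3.37
Column B: 1.501×0 + x×2.09 + 19.79×2.84 + (z_c − 1.501 − 19.79 − x)×3.37
The z_c×3.37 term appears on both sides and cancels. Collect the known terms of each column as K = Σ(ρt)_known − 3.37 × (depth of known layers): K_A = 103.7196 − 3.37×36.78 = −20.229; K_B = 56.2036 − 3.37×(1.501 + 19.79) = −15.54707.
Balance: K_A = K_B − x×(3.37 − 2.09), so x = (K_B − K_A)/(3.37 − 2.09) = 4.68193/1.28 = 3.66 km.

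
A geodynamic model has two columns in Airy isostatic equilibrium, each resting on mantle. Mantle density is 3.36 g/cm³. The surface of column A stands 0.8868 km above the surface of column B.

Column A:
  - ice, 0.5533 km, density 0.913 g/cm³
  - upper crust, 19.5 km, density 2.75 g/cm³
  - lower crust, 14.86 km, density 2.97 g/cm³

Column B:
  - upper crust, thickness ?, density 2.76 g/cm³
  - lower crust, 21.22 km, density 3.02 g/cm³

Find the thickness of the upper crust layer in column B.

14.7 km

Take the compensation level at the base of the deeper column (depth z_c below the surface of column A) and equate Σ ρ_i t_i down to z_c; mantle fills any gap and the z_c terms cancel.
Column A: 0.5533×0.913 + 19.5×2.75 + 14.86×2.97 + (z_c − 34.9133)×3.36
Column B: 0.8868×0 + x×2.76 + 21.22×3.02 + (z_c − 0.8868 − 21.22 − x)×3.36
The z_c×3.36 term appears on both sides and cancels. Collect the known terms of each column as K = Σ(ρt)_known − 3.36 × (depth of known layers): K_A = 98.2643629 − 3.36×34.9133 = −19.0443251; K_B = 64.0844 − 3.36×(0.8868 + 21.22) = −10.194448.
Balance: K_A = K_B − x×(3.36 − 2.76), so x = (K_B − K_A)/(3.36 − 2.76) = 8.84988/0.6 = 14.7 km.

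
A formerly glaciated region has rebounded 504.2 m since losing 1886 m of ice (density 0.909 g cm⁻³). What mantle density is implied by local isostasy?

3.4 g cm⁻³

ρ_m = ρ_ice t / u = 0.909 × 1886 m/504.2 m = 3.4 g cm⁻³.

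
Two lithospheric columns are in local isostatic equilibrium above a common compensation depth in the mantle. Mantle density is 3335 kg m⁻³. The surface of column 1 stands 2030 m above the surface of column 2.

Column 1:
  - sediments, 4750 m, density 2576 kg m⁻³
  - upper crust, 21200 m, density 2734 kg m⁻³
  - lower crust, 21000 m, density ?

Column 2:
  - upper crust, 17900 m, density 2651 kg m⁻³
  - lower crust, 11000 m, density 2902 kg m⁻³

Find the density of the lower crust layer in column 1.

2980 kg m⁻³

Take the compensation level at the base of the deeper column (depth z_c below the surface of column 1) and equate Σ ρ_i t_i down to z_c; mantle fills any gap and the z_c terms cancel.
Column 1: 4750×2576 + 21200×2734 + 21000×ρ + (z_c − 46950)×3335
Column 2: 2030×0 + 17900×2651 + 11000×2902 + (z_c − 2030 − 28900)×3335
The z_c×3335 term appears on both sides and cancels. Collect the known terms of each column as K = Σ(ρt)_known − 3335 × (depth of known layers): K_1 = 70196800 − 3335×46950 = −86381450; K_2 = 79374900 − 3335×(2030 + 28900) = −23776650.
Balance: K_1 + 21000×ρ = K_2, so ρ = (K_2 − K_1)/21000 = 62604800/21000 = 2980 kg m⁻³.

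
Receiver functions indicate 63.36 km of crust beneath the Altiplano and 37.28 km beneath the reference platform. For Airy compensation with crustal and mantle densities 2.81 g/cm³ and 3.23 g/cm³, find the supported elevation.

3.39 km

Excess crust Δ = 63.36 km − 37.28 km = 26.08 km, split between elevation h and root r with h + r = Δ.
Airy balance ρ_c h = (ρ_m − ρ_c) r gives r = h ρ_c/(ρ_m − ρ_c), so h (1 + ρ_c/(ρ_m − ρ_c)) = Δ, i.e. h = Δ (ρ_m − ρ_c)/ρ_m.
h = 26.08 km × 0.42/3.23 = 3.39 km.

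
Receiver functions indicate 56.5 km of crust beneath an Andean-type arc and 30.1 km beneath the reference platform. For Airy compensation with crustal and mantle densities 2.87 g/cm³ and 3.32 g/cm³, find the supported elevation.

3.58 km

Excess crust Δ = 56.5 km − 30.1 km = 26.4 km, split between elevation h and root r with h + r = Δ.
Airy balance ρ_c h = (ρ_m − ρ_c) r gives r = h ρ_c/(ρ_m − ρ_c), so h (1 + ρ_c/(ρ_m − ρ_c)) = Δ, i.e. h = Δ (ρ_m − ρ_c)/ρ_m.
h = 26.4 km × 0.45/3.32 = 3.58 km.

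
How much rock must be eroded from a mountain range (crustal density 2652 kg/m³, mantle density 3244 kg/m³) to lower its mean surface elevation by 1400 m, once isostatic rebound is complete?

Net drop Δ = e − u = e − e ρ_c/ρ_m = e (ρ_m − ρ_c)/ρ_m.
e = Δ ρ_m/(ρ_m − ρ_c) = 1400 m × 3244/592 = 7670 m.

7670 m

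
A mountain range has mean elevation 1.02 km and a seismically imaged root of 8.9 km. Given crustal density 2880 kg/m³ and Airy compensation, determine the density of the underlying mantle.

Airy balance: ρ_c h = (ρ_m − ρ_c) r → ρ_m = ρ_c (1 + h/r).
ρ_m = 2880 × (1 + 1.02 km/8.9 km) = 3210 kg/m³.

3210 kg/m³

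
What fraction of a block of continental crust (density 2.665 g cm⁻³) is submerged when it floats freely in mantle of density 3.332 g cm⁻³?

Submerged fraction = ρ_obj/ρ_fluid = 2.665/3.332 = 80%.

80%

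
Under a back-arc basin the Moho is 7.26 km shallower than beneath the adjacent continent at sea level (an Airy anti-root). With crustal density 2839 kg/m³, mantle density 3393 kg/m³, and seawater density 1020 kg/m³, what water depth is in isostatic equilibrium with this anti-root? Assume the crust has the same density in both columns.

Replacing a thickness d of crust by seawater at the top must be balanced by replacing crust with mantle at the base: d (ρ_c − ρ_w) = a (ρ_m − ρ_c).
d = a (ρ_m − ρ_c)/(ρ_c − ρ_w) = 7.26 km × 554/1819 = 2.21 km.

2.21 km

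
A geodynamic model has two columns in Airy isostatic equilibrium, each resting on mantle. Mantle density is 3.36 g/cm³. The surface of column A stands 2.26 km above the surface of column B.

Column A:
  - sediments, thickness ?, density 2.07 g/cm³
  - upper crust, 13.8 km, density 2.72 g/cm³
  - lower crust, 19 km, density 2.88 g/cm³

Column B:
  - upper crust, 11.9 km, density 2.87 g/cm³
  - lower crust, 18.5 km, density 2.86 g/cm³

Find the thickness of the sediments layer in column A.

Take the compensation level at the base of the deeper column (depth z_c below the surface of column A) and equate Σ ρ_i t_i down to z_c; mantle fills any gap and the z_c terms cancel.
Column A: x×2.07 + 13.8×2.72 + 19×2.88 + (z_c − 32.8 − x)×3.36
Column B: 2.26×0 + 11.9×2.87 + 18.5×2.86 + (z_c − 2.26 − 30.4)×3.36
The z_c×3.36 term appears on both sides and cancels. Collect the known terms of each column as K = Σ(ρt)_known − 3.36 × (depth of known layers): K_A = 92.256 − 3.36×32.8 = −17.952; K_B = 87.063 − 3.36×(2.26 + 30.4) = −22.6746.
Balance: K_A − x×(3.36 − 2.07) = K_B, so x = (K_A − K_B)/(3.36 − 2.07) = 4.7226/1.29 = 3.66 km.

3.66 km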